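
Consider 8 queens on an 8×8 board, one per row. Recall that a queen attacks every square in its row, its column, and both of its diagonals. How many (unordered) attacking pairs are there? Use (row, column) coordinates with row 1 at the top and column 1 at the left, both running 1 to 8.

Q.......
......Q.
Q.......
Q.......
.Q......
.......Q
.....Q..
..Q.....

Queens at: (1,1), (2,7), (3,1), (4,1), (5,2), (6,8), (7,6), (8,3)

Same column: (1,1)–(3,1) (column 1); (1,1)–(4,1) (column 1); (3,1)–(4,1) (column 1).
Same diagonal: (4,1)–(5,2) (|4−5| = |1−2| = 1).
Total attacking pairs: 4.

4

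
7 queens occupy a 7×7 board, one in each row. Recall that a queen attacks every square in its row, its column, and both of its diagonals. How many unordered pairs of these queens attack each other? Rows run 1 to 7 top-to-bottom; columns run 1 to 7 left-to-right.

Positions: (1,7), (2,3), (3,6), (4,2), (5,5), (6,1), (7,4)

All columns are distinct and no two queens satisfy |Δrow| = |Δcol|, so no pair attacks.

0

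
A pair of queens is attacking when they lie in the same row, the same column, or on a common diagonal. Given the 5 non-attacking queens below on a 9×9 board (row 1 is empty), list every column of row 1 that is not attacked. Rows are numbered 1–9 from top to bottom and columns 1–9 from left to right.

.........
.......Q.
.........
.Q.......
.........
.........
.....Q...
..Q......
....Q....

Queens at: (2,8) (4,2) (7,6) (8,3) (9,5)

columns 1, 4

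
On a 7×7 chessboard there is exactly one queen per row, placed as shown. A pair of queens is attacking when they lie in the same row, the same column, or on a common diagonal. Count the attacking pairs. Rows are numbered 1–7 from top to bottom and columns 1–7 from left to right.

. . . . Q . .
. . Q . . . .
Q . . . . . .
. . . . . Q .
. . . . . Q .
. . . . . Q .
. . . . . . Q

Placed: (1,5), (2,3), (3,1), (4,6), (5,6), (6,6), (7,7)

Same column: (4,6)–(5,6) (column 6); (4,6)–(6,6) (column 6); (5,6)–(6,6) (column 6).
Same diagonal: (2,3)–(5,6) (|2−5| = |3−6| = 3); (6,6)–(7,7) (|6−7| = |6−7| = 1).
Total attacking pairs: 5.

5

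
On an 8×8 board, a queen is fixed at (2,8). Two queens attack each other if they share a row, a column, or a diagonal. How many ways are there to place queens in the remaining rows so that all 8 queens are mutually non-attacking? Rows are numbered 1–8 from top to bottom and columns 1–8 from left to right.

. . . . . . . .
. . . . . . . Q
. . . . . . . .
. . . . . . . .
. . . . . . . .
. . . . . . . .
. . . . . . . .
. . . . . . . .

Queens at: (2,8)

Branch on row 1: col 1 → 0; col 2 → 1; col 3 → 1; col 4 → 3; col 5 → 2; col 6 → 1.
Sum: 0 + 1 + 1 + 3 + 2 + 1 = 8.

8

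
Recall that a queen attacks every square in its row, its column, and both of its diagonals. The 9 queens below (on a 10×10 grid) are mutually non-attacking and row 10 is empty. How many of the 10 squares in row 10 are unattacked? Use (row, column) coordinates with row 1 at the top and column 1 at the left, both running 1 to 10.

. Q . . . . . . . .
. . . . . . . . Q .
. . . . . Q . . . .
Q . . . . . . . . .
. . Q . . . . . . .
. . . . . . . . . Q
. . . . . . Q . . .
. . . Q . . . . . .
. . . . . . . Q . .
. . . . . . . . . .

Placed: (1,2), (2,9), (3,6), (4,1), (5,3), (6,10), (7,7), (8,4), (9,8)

(1,2) attacks row 10 at column 2.
(2,9) attacks row 10 at column 9 and diagonals 1.
(3,6) attacks row 10 at column 6.
(4,1) attacks row 10 at column 1 and diagonals 7.
(5,3) attacks row 10 at column 3 and diagonals 8.
(6,10) attacks row 10 at column 10 and diagonals 6.
(7,7) attacks row 10 at column 7 and diagonals 4, 10.
(8,4) attacks row 10 at column 4 and diagonals 2, 6.
(9,8) attacks row 10 at column 8 and diagonals 7, 9.
Attacked columns: {1, 2, 3, 4, 6, 7, 8, 9, 10}. Safe: {5}.

1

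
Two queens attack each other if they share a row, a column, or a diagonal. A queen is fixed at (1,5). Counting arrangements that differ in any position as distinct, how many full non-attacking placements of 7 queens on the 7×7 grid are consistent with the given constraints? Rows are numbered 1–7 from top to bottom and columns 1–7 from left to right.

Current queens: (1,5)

6

Branch on row 2: col 1 → 2; col 2 → 1; col 3 → 1; col 7 → 2.
Sum: 2 + 1 + 1 + 2 = 6.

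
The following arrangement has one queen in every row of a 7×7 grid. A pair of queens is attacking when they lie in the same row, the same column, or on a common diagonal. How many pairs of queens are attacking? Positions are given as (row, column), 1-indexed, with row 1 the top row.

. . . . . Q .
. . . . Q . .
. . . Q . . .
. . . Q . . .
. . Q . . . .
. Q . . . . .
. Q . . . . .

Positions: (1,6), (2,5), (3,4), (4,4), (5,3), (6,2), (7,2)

8

Same column: (3,4)–(4,4) (column 4); (6,2)–(7,2) (column 2).
Same diagonal: (1,6)–(2,5) (|1−2| = |6−5| = 1); (1,6)–(3,4) (|1−3| = |6−4| = 2); (2,5)–(3,4) (|2−3| = |5−4| = 1); (4,4)–(5,3) (|4−5| = |4−3| = 1); (4,4)–(6,2) (|4−6| = |4−2| = 2); (5,3)–(6,2) (|5−6| = |3−2| = 1).
Total attacking pairs: 8.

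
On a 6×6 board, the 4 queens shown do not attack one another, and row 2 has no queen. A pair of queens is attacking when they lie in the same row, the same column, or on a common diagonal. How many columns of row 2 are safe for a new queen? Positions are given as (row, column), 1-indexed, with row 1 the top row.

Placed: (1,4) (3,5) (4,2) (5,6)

(1,4) attacks row 2 at column 4 and diagonals 3, 5.
(3,5) attacks row 2 at column 5 and diagonals 4, 6.
(4,2) attacks row 2 at column 2 and diagonals 4.
(5,6) attacks row 2 at column 6 and diagonals 3.
Attacked columns: {2, 3, 4, 5, 6}. Safe: {1}.

1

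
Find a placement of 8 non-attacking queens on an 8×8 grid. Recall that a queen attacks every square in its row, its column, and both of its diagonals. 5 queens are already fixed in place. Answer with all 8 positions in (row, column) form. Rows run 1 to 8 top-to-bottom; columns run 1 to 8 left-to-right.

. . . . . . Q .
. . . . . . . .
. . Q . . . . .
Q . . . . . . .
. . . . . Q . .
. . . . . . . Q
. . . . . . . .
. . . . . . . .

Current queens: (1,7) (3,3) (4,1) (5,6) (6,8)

(1,7) (2,5) (3,3) (4,1) (5,6) (6,8) (7,2) (8,4)

Row 2: attacked by (1,7)→{6,7,8}; (3,3)→{2,3,4}; (4,1)→{1,3}; (5,6)→{3,6}; (6,8)→{4,8}. Safe: 5. Place at column 5.
Row 7: attacked by (1,7)→{1,7}; (2,5)→{5}; (3,3)→{3,7}; (4,1)→{1,4}; (5,6)→{4,6,8}; (6,8)→{7,8}. Safe: 2. Place at column 2.
Row 8: attacked by (1,7)→{7}; (2,5)→{5}; (3,3)→{3,8}; (4,1)→{1,5}; (5,6)→{3,6}; (6,8)→{6,8}; (7,2)→{1,2,3}. Safe: 4. Place at column 4.
Columns [7, 5, 3, 1, 6, 8, 2, 4], r−c [-6, -3, 0, 3, -1, -2, 5, 4], r+c [8, 7, 6, 5, 11, 14, 9, 12] are all distinct, so no two queens attack.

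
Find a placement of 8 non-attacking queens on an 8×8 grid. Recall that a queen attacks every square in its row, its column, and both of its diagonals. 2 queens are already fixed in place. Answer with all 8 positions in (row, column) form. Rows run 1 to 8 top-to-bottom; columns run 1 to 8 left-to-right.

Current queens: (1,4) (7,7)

Row 2: attacked by (1,4)→{3,4,5}; (7,7)→{2,7}. Safe: 1, 6, 8. Place at column 1.
Row 3: attacked by (1,4)→{2,4,6}; (2,1)→{1,2}; (7,7)→{3,7}. Safe: 5, 8. Place at column 5.
Row 4: attacked by (1,4)→{1,4,7}; (2,1)→{1,3}; (3,5)→{4,5,6}; (7,7)→{4,7}. Safe: 2, 8. Place at column 8.
Row 5: attacked by (1,4)→{4,8}; (2,1)→{1,4}; (3,5)→{3,5,7}; (4,8)→{7,8}; (7,7)→{5,7}. Safe: 2, 6. Place at column 6.
Row 6: attacked by (1,4)→{4}; (2,1)→{1,5}; (3,5)→{2,5,8}; (4,8)→{6,8}; (5,6)→{5,6,7}; (7,7)→{6,7,8}. Safe: 3. Place at column 3.
Row 8: attacked by (1,4)→{4}; (2,1)→{1,7}; (3,5)→{5}; (4,8)→{4,8}; (5,6)→{3,6}; (6,3)→{1,3,5}; (7,7)→{6,7,8}. Safe: 2. Place at column 2.
Columns [4, 1, 5, 8, 6, 3, 7, 2], r−c [-3, 1, -2, -4, -1, 3, 0, 6], r+c [5, 3, 8, 12, 11, 9, 14, 10] are all distinct, so no two queens attack.

(1,4) (2,1) (3,5) (4,8) (5,6) (6,3) (7,7) (8,2)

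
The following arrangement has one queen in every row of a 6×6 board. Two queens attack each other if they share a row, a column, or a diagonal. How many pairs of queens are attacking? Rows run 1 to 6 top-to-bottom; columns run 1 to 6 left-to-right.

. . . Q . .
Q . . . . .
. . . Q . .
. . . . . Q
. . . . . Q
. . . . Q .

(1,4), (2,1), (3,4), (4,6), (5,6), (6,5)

5

Same column: (1,4)–(3,4) (column 4); (4,6)–(5,6) (column 6).
Same diagonal: (2,1)–(6,5) (|2−6| = |1−5| = 4); (3,4)–(5,6) (|3−5| = |4−6| = 2); (5,6)–(6,5) (|5−6| = |6−5| = 1).
Total attacking pairs: 5.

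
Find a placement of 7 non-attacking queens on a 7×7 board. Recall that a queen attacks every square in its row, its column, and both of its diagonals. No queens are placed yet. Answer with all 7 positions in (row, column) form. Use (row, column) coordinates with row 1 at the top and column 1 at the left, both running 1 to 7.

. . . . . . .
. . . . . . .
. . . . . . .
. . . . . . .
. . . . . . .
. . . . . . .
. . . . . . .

Row 1: Safe: 1, 2, 3, 4, 5, 6, 7. Place at column 7.
Row 2: attacked by (1,7)→{6,7}. Safe: 1, 2, 3, 4, 5. Place at column 3.
Row 3: attacked by (1,7)→{5,7}; (2,3)→{2,3,4}. Safe: 1, 6. Place at column 6.
Row 4: attacked by (1,7)→{4,7}; (2,3)→{1,3,5}; (3,6)→{5,6,7}. Safe: 2. Place at column 2.
Row 5: attacked by (1,7)→{3,7}; (2,3)→{3,6}; (3,6)→{4,6}; (4,2)→{1,2,3}. Safe: 5. Place at column 5.
Row 6: attacked by (1,7)→{2,7}; (2,3)→{3,7}; (3,6)→{3,6}; (4,2)→{2,4}; (5,5)→{4,5,6}. Safe: 1. Place at column 1.
Row 7: attacked by (1,7)→{1,7}; (2,3)→{3}; (3,6)→{2,6}; (4,2)→{2,5}; (5,5)→{3,5,7}; (6,1)→{1,2}. Safe: 4. Place at column 4.
Columns [7, 3, 6, 2, 5, 1, 4], r−c [-6, -1, -3, 2, 0, 5, 3], r+c [8, 5, 9, 6, 10, 7, 11] are all distinct, so no two queens attack.

(1,7) (2,3) (3,6) (4,2) (5,5) (6,1) (7,4)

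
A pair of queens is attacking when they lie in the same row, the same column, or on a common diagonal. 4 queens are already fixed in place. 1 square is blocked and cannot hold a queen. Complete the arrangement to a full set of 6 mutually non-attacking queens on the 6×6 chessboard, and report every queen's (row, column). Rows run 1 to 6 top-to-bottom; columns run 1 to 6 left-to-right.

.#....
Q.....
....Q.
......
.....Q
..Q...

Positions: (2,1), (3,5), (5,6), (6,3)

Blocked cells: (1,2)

(1,4) (2,1) (3,5) (4,2) (5,6) (6,3)

Row 1: attacked by (2,1)→{1,2}; (3,5)→{3,5}; (5,6)→{2,6}; (6,3)→{3}. Blocked: 2. Safe: 4. Place at column 4.
Row 4: attacked by (1,4)→{1,4}; (2,1)→{1,3}; (3,5)→{4,5,6}; (5,6)→{5,6}; (6,3)→{1,3,5}. Safe: 2. Place at column 2.
Columns [4, 1, 5, 2, 6, 3], r−c [-3, 1, -2, 2, -1, 3], r+c [5, 3, 8, 6, 11, 9] are all distinct, so no two queens attack.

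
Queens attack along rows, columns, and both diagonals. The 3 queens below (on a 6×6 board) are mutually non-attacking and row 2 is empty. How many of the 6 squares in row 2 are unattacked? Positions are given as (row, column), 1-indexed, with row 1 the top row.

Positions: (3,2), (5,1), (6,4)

(3,2) attacks row 2 at column 2 and diagonals 1, 3.
(5,1) attacks row 2 at column 1 and diagonals 4.
(6,4) attacks row 2 at column 4.
Attacked columns: {1, 2, 3, 4}. Safe: {5, 6}.

2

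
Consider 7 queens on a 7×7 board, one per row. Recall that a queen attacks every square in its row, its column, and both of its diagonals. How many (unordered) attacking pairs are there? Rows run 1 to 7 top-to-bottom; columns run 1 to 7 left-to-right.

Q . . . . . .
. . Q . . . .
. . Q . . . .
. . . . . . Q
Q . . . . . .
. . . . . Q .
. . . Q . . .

Same column: (1,1)–(5,1) (column 1); (2,3)–(3,3) (column 3).
Same diagonal: (1,1)–(3,3) (|1−3| = |1−3| = 2); (1,1)–(6,6) (|1−6| = |1−6| = 5); (3,3)–(5,1) (|3−5| = |3−1| = 2); (3,3)–(6,6) (|3−6| = |3−6| = 3); (4,7)–(7,4) (|4−7| = |7−4| = 3).
Total attacking pairs: 7.

7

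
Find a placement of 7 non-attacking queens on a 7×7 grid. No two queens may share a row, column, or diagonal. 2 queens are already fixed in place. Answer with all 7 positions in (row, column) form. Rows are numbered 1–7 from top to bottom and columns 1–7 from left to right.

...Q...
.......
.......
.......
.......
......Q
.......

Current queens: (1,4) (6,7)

(1,4) (2,6) (3,1) (4,3) (5,5) (6,7) (7,2)

Row 2: attacked by (1,4)→{3,4,5}; (6,7)→{3,7}. Safe: 1, 2, 6. Place at column 6.
Row 3: attacked by (1,4)→{2,4,6}; (2,6)→{5,6,7}; (6,7)→{4,7}. Safe: 1, 3. Place at column 1.
Row 4: attacked by (1,4)→{1,4,7}; (2,6)→{4,6}; (3,1)→{1,2}; (6,7)→{5,7}. Safe: 3. Place at column 3.
Row 5: attacked by (1,4)→{4}; (2,6)→{3,6}; (3,1)→{1,3}; (4,3)→{2,3,4}; (6,7)→{6,7}. Safe: 5. Place at column 5.
Row 7: attacked by (1,4)→{4}; (2,6)→{1,6}; (3,1)→{1,5}; (4,3)→{3,6}; (5,5)→{3,5,7}; (6,7)→{6,7}. Safe: 2. Place at column 2.
Columns [4, 6, 1, 3, 5, 7, 2], r−c [-3, -4, 2, 1, 0, -1, 5], r+c [5, 8, 4, 7, 10, 13, 9] are all distinct, so no two queens attack.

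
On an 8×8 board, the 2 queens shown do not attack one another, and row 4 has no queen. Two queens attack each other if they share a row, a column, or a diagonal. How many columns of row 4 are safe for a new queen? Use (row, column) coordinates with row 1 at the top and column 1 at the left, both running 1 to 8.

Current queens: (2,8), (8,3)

4

(2,8) attacks row 4 at column 8 and diagonals 6.
(8,3) attacks row 4 at column 3 and diagonals 7.
Attacked columns: {3, 6, 7, 8}. Safe: {1, 2, 4, 5}.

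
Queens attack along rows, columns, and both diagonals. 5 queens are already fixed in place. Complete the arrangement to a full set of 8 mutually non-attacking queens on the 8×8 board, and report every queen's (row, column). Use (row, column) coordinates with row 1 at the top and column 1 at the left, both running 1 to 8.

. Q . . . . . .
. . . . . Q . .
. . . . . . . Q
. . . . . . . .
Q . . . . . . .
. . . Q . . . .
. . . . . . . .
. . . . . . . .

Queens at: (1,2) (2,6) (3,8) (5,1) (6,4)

(1,2) (2,6) (3,8) (4,3) (5,1) (6,4) (7,7) (8,5)

Row 4: attacked by (1,2)→{2,5}; (2,6)→{4,6,8}; (3,8)→{7,8}; (5,1)→{1,2}; (6,4)→{2,4,6}. Safe: 3. Place at column 3.
Row 7: attacked by (1,2)→{2,8}; (2,6)→{1,6}; (3,8)→{4,8}; (4,3)→{3,6}; (5,1)→{1,3}; (6,4)→{3,4,5}. Safe: 7. Place at column 7.
Row 8: attacked by (1,2)→{2}; (2,6)→{6}; (3,8)→{3,8}; (4,3)→{3,7}; (5,1)→{1,4}; (6,4)→{2,4,6}; (7,7)→{6,7,8}. Safe: 5. Place at column 5.
Columns [2, 6, 8, 3, 1, 4, 7, 5], r−c [-1, -4, -5, 1, 4, 2, 0, 3], r+c [3, 8, 11, 7, 6, 10, 14, 13] are all distinct, so no two queens attack.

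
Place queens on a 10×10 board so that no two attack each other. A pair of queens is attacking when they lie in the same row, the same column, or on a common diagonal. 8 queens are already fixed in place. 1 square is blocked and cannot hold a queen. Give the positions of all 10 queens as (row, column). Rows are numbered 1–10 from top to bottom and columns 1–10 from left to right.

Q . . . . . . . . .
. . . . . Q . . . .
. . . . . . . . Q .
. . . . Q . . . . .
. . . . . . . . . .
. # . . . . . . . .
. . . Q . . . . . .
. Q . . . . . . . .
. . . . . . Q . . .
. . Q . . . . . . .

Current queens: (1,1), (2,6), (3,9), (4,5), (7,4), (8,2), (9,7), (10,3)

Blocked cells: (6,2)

(1,1) (2,6) (3,9) (4,5) (5,10) (6,8) (7,4) (8,2) (9,7) (10,3)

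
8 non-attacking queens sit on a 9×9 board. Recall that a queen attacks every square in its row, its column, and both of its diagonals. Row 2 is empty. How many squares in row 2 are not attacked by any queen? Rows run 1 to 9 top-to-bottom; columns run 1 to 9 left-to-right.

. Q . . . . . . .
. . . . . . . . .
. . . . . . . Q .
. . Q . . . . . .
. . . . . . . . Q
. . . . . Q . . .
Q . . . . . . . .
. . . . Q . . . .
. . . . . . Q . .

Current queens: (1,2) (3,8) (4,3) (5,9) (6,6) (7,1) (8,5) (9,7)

1

(1,2) attacks row 2 at column 2 and diagonals 1, 3.
(3,8) attacks row 2 at column 8 and diagonals 7, 9.
(4,3) attacks row 2 at column 3 and diagonals 1, 5.
(5,9) attacks row 2 at column 9 and diagonals 6.
(6,6) attacks row 2 at column 6 and diagonals 2.
(7,1) attacks row 2 at column 1 and diagonals 6.
(8,5) attacks row 2 at column 5.
(9,7) attacks row 2 at column 7.
Attacked columns: {1, 2, 3, 5, 6, 7, 8, 9}. Safe: {4}.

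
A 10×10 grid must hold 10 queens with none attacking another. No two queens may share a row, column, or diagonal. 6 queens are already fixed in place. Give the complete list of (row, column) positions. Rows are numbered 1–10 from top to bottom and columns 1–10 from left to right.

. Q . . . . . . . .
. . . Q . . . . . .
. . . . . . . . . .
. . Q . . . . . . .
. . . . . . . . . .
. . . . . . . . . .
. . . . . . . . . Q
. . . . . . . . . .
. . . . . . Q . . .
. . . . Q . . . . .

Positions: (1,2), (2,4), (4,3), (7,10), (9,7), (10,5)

(1,2) (2,4) (3,8) (4,3) (5,9) (6,6) (7,10) (8,1) (9,7) (10,5)

Row 3: attacked by (1,2)→{2,4}; (2,4)→{3,4,5}; (4,3)→{2,3,4}; (7,10)→{6,10}; (9,7)→{1,7}; (10,5)→{5}. Safe: 8, 9. Place at column 8.
Row 5: attacked by (1,2)→{2,6}; (2,4)→{1,4,7}; (3,8)→{6,8,10}; (4,3)→{2,3,4}; (7,10)→{8,10}; (9,7)→{3,7}; (10,5)→{5,10}. Safe: 9. Place at column 9.
Row 6: attacked by (1,2)→{2,7}; (2,4)→{4,8}; (3,8)→{5,8}; (4,3)→{1,3,5}; (5,9)→{8,9,10}; (7,10)→{9,10}; (9,7)→{4,7,10}; (10,5)→{1,5,9}. Safe: 6. Place at column 6.
Row 8: attacked by (1,2)→{2,9}; (2,4)→{4,10}; (3,8)→{3,8}; (4,3)→{3,7}; (5,9)→{6,9}; (6,6)→{4,6,8}; (7,10)→{9,10}; (9,7)→{6,7,8}; (10,5)→{3,5,7}. Safe: 1. Place at column 1.
Columns [2, 4, 8, 3, 9, 6, 10, 1, 7, 5], r−c [-1, -2, -5, 1, -4, 0, -3, 7, 2, 5], r+c [3, 6, 11, 7, 14, 12, 17, 9, 16, 15] are all distinct, so no two queens attack.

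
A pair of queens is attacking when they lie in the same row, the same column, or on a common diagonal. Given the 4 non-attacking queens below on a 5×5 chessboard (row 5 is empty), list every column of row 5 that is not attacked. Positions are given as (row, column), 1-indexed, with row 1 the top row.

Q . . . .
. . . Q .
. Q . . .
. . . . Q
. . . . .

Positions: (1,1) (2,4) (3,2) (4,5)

columns 3

(1,1) attacks row 5 at column 1 and diagonals 5.
(2,4) attacks row 5 at column 4 and diagonals 1.
(3,2) attacks row 5 at column 2 and diagonals 4.
(4,5) attacks row 5 at column 5 and diagonals 4.
Attacked columns: {1, 2, 4, 5}. Safe: {3}.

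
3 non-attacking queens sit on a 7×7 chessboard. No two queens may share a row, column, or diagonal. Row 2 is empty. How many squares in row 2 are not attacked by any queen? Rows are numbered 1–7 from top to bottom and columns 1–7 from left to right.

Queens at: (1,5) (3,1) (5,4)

1

(1,5) attacks row 2 at column 5 and diagonals 4, 6.
(3,1) attacks row 2 at column 1 and diagonals 2.
(5,4) attacks row 2 at column 4 and diagonals 1, 7.
Attacked columns: {1, 2, 4, 5, 6, 7}. Safe: {3}.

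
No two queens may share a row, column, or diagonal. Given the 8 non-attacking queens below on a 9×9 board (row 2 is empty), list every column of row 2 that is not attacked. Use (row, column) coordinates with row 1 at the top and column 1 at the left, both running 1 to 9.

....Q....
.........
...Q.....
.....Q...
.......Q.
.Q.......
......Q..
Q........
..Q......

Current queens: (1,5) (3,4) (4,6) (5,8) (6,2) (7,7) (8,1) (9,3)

columns 9

(1,5) attacks row 2 at column 5 and diagonals 4, 6.
(3,4) attacks row 2 at column 4 and diagonals 3, 5.
(4,6) attacks row 2 at column 6 and diagonals 4, 8.
(5,8) attacks row 2 at column 8 and diagonals 5.
(6,2) attacks row 2 at column 2 and diagonals 6.
(7,7) attacks row 2 at column 7 and diagonals 2.
(8,1) attacks row 2 at column 1 and diagonals 7.
(9,3) attacks row 2 at column 3.
Attacked columns: {1, 2, 3, 4, 5, 6, 7, 8}. Safe: {9}.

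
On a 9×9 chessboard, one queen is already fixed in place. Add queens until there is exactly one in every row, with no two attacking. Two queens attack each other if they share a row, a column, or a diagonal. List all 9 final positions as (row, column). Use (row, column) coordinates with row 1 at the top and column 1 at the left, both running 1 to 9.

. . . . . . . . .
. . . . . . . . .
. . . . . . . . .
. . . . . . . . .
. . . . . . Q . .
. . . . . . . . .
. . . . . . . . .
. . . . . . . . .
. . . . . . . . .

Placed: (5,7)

Row 1: attacked by (5,7)→{3,7}. Safe: 1, 2, 4, 5, 6, 8, 9. Place at column 8.
Row 2: attacked by (1,8)→{7,8,9}; (5,7)→{4,7}. Safe: 1, 2, 3, 5, 6. Place at column 6.
Row 3: attacked by (1,8)→{6,8}; (2,6)→{5,6,7}; (5,7)→{5,7,9}. Safe: 1, 2, 3, 4. Place at column 3.
Row 4: attacked by (1,8)→{5,8}; (2,6)→{4,6,8}; (3,3)→{2,3,4}; (5,7)→{6,7,8}. Safe: 1, 9. Place at column 9.
Row 6: attacked by (1,8)→{3,8}; (2,6)→{2,6}; (3,3)→{3,6}; (4,9)→{7,9}; (5,7)→{6,7,8}. Safe: 1, 4, 5. Place at column 1.
Row 7: attacked by (1,8)→{2,8}; (2,6)→{1,6}; (3,3)→{3,7}; (4,9)→{6,9}; (5,7)→{5,7,9}; (6,1)→{1,2}. Safe: 4. Place at column 4.
Row 8: attacked by (1,8)→{1,8}; (2,6)→{6}; (3,3)→{3,8}; (4,9)→{5,9}; (5,7)→{4,7}; (6,1)→{1,3}; (7,4)→{3,4,5}. Safe: 2. Place at column 2.
Row 9: attacked by (1,8)→{8}; (2,6)→{6}; (3,3)→{3,9}; (4,9)→{4,9}; (5,7)→{3,7}; (6,1)→{1,4}; (7,4)→{2,4,6}; (8,2)→{1,2,3}. Safe: 5. Place at column 5.
Columns [8, 6, 3, 9, 7, 1, 4, 2, 5], r−c [-7, -4, 0, -5, -2, 5, 3, 6, 4], r+c [9, 8, 6, 13, 12, 7, 11, 10, 14] are all distinct, so no two queens attack.

(1,8) (2,6) (3,3) (4,9) (5,7) (6,1) (7,4) (8,2) (9,5)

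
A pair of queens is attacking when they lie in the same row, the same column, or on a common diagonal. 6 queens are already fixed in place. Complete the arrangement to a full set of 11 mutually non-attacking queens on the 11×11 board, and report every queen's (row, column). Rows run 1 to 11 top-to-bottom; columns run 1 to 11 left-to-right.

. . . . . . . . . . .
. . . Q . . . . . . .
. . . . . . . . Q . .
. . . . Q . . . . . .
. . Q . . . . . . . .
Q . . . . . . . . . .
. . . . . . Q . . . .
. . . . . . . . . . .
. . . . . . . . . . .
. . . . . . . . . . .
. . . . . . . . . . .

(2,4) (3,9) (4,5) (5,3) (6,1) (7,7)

Row 1: attacked by (2,4)→{3,4,5}; (3,9)→{7,9,11}; (4,5)→{2,5,8}; (5,3)→{3,7}; (6,1)→{1,6}; (7,7)→{1,7}. Safe: 10. Place at column 10.
Row 8: attacked by (1,10)→{3,10}; (2,4)→{4,10}; (3,9)→{4,9}; (4,5)→{1,5,9}; (5,3)→{3,6}; (6,1)→{1,3}; (7,7)→{6,7,8}. Safe: 2, 11. Place at column 11.
Row 9: attacked by (1,10)→{2,10}; (2,4)→{4,11}; (3,9)→{3,9}; (4,5)→{5,10}; (5,3)→{3,7}; (6,1)→{1,4}; (7,7)→{5,7,9}; (8,11)→{10,11}. Safe: 6, 8. Place at column 8.
Row 10: attacked by (1,10)→{1,10}; (2,4)→{4}; (3,9)→{2,9}; (4,5)→{5,11}; (5,3)→{3,8}; (6,1)→{1,5}; (7,7)→{4,7,10}; (8,11)→{9,11}; (9,8)→{7,8,9}. Safe: 6. Place at column 6.
Row 11: attacked by (1,10)→{10}; (2,4)→{4}; (3,9)→{1,9}; (4,5)→{5}; (5,3)→{3,9}; (6,1)→{1,6}; (7,7)→{3,7,11}; (8,11)→{8,11}; (9,8)→{6,8,10}; (10,6)→{5,6,7}. Safe: 2. Place at column 2.
Columns [10, 4, 9, 5, 3, 1, 7, 11, 8, 6, 2], r−c [-9, -2, -6, -1, 2, 5, 0, -3, 1, 4, 9], r+c [11, 6, 12, 9, 8, 7, 14, 19, 17, 16, 13] are all distinct, so no two queens attack.

(1,10) (2,4) (3,9) (4,5) (5,3) (6,1) (7,7) (8,11) (9,8) (10,6) (11,2)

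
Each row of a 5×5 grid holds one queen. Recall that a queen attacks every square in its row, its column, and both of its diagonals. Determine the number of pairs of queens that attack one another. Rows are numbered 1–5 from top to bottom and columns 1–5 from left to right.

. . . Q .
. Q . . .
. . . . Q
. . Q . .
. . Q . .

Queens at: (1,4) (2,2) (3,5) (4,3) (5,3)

2

Same column: (4,3)–(5,3) (column 3).
Same diagonal: (3,5)–(5,3) (|3−5| = |5−3| = 2).
Total attacking pairs: 2.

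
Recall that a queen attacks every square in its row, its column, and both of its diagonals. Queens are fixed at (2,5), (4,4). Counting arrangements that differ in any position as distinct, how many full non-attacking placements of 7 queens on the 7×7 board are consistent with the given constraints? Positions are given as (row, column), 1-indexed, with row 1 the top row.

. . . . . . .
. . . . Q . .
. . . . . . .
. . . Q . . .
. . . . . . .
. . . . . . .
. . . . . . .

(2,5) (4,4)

Branch on row 1: col 2 → 2; col 3 → 0.
Sum: 2 + 0 = 2.

2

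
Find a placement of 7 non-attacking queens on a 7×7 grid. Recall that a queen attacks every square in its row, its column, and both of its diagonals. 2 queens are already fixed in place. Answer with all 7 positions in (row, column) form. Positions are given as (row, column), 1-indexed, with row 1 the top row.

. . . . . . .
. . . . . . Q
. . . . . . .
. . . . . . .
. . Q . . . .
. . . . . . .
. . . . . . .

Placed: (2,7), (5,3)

Row 1: attacked by (2,7)→{6,7}; (5,3)→{3,7}. Safe: 1, 2, 4, 5. Place at column 5.
Row 3: attacked by (1,5)→{3,5,7}; (2,7)→{6,7}; (5,3)→{1,3,5}. Safe: 2, 4. Place at column 2.
Row 4: attacked by (1,5)→{2,5}; (2,7)→{5,7}; (3,2)→{1,2,3}; (5,3)→{2,3,4}. Safe: 6. Place at column 6.
Row 6: attacked by (1,5)→{5}; (2,7)→{3,7}; (3,2)→{2,5}; (4,6)→{4,6}; (5,3)→{2,3,4}. Safe: 1. Place at column 1.
Row 7: attacked by (1,5)→{5}; (2,7)→{2,7}; (3,2)→{2,6}; (4,6)→{3,6}; (5,3)→{1,3,5}; (6,1)→{1,2}. Safe: 4. Place at column 4.
Columns [5, 7, 2, 6, 3, 1, 4], r−c [-4, -5, 1, -2, 2, 5, 3], r+c [6, 9, 5, 10, 8, 7, 11] are all distinct, so no two queens attack.

(1,5) (2,7) (3,2) (4,6) (5,3) (6,1) (7,4)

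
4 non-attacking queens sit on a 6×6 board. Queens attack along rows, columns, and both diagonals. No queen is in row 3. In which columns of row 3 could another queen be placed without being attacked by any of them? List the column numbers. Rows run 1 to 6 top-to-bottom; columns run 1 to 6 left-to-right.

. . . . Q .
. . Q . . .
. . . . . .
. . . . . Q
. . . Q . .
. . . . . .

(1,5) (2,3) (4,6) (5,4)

(1,5) attacks row 3 at column 5 and diagonals 3.
(2,3) attacks row 3 at column 3 and diagonals 2, 4.
(4,6) attacks row 3 at column 6 and diagonals 5.
(5,4) attacks row 3 at column 4 and diagonals 2, 6.
Attacked columns: {2, 3, 4, 5, 6}. Safe: {1}.

columns 1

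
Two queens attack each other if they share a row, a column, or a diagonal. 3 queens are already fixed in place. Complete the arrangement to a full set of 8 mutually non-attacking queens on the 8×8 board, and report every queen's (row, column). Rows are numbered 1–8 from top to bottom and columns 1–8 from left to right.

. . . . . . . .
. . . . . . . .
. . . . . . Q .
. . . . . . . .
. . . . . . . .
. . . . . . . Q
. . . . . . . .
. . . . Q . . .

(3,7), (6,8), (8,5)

Row 1: attacked by (3,7)→{5,7}; (6,8)→{3,8}; (8,5)→{5}. Safe: 1, 2, 4, 6. Place at column 6.
Row 2: attacked by (1,6)→{5,6,7}; (3,7)→{6,7,8}; (6,8)→{4,8}; (8,5)→{5}. Safe: 1, 2, 3. Place at column 3.
Row 4: attacked by (1,6)→{3,6}; (2,3)→{1,3,5}; (3,7)→{6,7,8}; (6,8)→{6,8}; (8,5)→{1,5}. Safe: 2, 4. Place at column 4.
Row 5: attacked by (1,6)→{2,6}; (2,3)→{3,6}; (3,7)→{5,7}; (4,4)→{3,4,5}; (6,8)→{7,8}; (8,5)→{2,5,8}. Safe: 1. Place at column 1.
Row 7: attacked by (1,6)→{6}; (2,3)→{3,8}; (3,7)→{3,7}; (4,4)→{1,4,7}; (5,1)→{1,3}; (6,8)→{7,8}; (8,5)→{4,5,6}. Safe: 2. Place at column 2.
Columns [6, 3, 7, 4, 1, 8, 2, 5], r−c [-5, -1, -4, 0, 4, -2, 5, 3], r+c [7, 5, 10, 8, 6, 14, 9, 13] are all distinct, so no two queens attack.

(1,6) (2,3) (3,7) (4,4) (5,1) (6,8) (7,2) (8,5)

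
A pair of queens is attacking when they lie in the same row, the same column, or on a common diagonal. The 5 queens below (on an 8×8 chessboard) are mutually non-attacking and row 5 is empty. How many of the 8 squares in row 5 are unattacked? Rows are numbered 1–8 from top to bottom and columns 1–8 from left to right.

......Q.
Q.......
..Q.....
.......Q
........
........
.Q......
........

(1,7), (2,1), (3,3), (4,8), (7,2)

1

(1,7) attacks row 5 at column 7 and diagonals 3.
(2,1) attacks row 5 at column 1 and diagonals 4.
(3,3) attacks row 5 at column 3 and diagonals 1, 5.
(4,8) attacks row 5 at column 8 and diagonals 7.
(7,2) attacks row 5 at column 2 and diagonals 4.
Attacked columns: {1, 2, 3, 4, 5, 7, 8}. Safe: {6}.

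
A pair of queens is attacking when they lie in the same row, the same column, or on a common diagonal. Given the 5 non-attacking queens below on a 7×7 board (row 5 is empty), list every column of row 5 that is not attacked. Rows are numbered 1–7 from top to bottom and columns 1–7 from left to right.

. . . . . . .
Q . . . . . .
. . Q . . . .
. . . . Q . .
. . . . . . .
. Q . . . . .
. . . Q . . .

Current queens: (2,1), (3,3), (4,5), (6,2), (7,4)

(2,1) attacks row 5 at column 1 and diagonals 4.
(3,3) attacks row 5 at column 3 and diagonals 1, 5.
(4,5) attacks row 5 at column 5 and diagonals 4, 6.
(6,2) attacks row 5 at column 2 and diagonals 1, 3.
(7,4) attacks row 5 at column 4 and diagonals 2, 6.
Attacked columns: {1, 2, 3, 4, 5, 6}. Safe: {7}.

columns 7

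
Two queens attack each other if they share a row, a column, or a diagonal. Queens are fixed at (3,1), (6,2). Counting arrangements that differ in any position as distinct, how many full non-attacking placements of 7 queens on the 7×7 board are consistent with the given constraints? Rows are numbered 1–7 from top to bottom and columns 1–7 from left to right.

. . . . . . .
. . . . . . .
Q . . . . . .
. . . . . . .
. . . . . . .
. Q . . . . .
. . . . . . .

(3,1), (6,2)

1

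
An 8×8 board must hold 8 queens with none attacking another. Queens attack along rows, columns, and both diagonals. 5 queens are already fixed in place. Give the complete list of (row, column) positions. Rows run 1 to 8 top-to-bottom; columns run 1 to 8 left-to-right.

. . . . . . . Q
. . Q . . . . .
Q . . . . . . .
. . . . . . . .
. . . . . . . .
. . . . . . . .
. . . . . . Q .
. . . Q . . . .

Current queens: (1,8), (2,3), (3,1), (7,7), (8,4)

Row 4: attacked by (1,8)→{5,8}; (2,3)→{1,3,5}; (3,1)→{1,2}; (7,7)→{4,7}; (8,4)→{4,8}. Safe: 6. Place at column 6.
Row 5: attacked by (1,8)→{4,8}; (2,3)→{3,6}; (3,1)→{1,3}; (4,6)→{5,6,7}; (7,7)→{5,7}; (8,4)→{1,4,7}. Safe: 2. Place at column 2.
Row 6: attacked by (1,8)→{3,8}; (2,3)→{3,7}; (3,1)→{1,4}; (4,6)→{4,6,8}; (5,2)→{1,2,3}; (7,7)→{6,7,8}; (8,4)→{2,4,6}. Safe: 5. Place at column 5.
Columns [8, 3, 1, 6, 2, 5, 7, 4], r−c [-7, -1, 2, -2, 3, 1, 0, 4], r+c [9, 5, 4, 10, 7, 11, 14, 12] are all distinct, so no two queens attack.

(1,8) (2,3) (3,1) (4,6) (5,2) (6,5) (7,7) (8,4)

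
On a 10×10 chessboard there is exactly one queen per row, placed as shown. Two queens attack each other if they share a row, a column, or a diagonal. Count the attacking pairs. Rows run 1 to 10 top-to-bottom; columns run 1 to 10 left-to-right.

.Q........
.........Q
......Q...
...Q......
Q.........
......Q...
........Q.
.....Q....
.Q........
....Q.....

3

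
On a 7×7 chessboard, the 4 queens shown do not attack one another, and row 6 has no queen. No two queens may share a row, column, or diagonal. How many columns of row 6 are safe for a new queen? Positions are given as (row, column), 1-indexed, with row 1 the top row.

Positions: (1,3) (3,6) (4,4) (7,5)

2

(1,3) attacks row 6 at column 3.
(3,6) attacks row 6 at column 6 and diagonals 3.
(4,4) attacks row 6 at column 4 and diagonals 2, 6.
(7,5) attacks row 6 at column 5 and diagonals 4, 6.
Attacked columns: {2, 3, 4, 5, 6}. Safe: {1, 7}.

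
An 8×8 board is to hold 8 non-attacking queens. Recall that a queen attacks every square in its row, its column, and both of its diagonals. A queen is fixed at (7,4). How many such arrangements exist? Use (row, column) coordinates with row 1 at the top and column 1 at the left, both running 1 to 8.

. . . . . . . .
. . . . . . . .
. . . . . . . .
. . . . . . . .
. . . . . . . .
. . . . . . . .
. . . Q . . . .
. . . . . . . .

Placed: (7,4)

Branch on row 1: col 1 → 0; col 2 → 0; col 3 → 3; col 5 → 3; col 6 → 1; col 7 → 0; col 8 → 1.
Sum: 0 + 0 + 3 + 3 + 1 + 0 + 1 = 8.

8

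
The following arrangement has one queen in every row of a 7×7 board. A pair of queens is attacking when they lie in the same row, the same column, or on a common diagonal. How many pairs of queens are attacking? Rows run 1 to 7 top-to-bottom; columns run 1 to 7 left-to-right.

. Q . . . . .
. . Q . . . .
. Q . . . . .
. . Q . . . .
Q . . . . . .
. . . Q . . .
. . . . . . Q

5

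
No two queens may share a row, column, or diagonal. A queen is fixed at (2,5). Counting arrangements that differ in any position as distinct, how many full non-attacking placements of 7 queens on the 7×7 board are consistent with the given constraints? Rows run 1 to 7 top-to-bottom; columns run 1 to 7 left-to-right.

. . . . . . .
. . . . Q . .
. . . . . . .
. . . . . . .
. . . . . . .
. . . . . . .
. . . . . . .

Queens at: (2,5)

Branch on row 1: col 1 → 1; col 2 → 3; col 3 → 1; col 7 → 1.
Sum: 1 + 3 + 1 + 1 = 6.

6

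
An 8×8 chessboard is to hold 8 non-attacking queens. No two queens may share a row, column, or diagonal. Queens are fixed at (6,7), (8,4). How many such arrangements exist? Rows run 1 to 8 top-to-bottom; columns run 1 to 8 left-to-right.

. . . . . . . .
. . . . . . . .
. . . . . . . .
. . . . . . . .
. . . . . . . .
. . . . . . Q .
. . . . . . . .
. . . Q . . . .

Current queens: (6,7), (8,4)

3

Branch on row 1: col 1 → 1; col 3 → 1; col 5 → 1; col 6 → 0; col 8 → 0.
Sum: 1 + 1 + 1 + 0 + 0 = 3.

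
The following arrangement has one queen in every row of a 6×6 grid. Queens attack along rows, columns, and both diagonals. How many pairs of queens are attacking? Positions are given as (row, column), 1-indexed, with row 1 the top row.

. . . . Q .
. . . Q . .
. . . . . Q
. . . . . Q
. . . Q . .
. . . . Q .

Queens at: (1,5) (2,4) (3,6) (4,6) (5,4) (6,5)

Same column: (1,5)–(6,5) (column 5); (2,4)–(5,4) (column 4); (3,6)–(4,6) (column 6).
Same diagonal: (1,5)–(2,4) (|1−2| = |5−4| = 1); (2,4)–(4,6) (|2−4| = |4−6| = 2); (3,6)–(5,4) (|3−5| = |6−4| = 2); (5,4)–(6,5) (|5−6| = |4−5| = 1).
Total attacking pairs: 7.

7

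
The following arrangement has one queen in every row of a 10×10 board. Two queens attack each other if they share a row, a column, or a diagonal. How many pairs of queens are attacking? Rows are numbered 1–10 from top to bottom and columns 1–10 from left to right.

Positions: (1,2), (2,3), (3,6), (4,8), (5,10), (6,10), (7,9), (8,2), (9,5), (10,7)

Same column: (1,2)–(8,2) (column 2); (5,10)–(6,10) (column 10).
Same diagonal: (1,2)–(2,3) (|1−2| = |2−3| = 1); (4,8)–(6,10) (|4−6| = |8−10| = 2); (6,10)–(7,9) (|6−7| = |10−9| = 1).
Total attacking pairs: 5.

5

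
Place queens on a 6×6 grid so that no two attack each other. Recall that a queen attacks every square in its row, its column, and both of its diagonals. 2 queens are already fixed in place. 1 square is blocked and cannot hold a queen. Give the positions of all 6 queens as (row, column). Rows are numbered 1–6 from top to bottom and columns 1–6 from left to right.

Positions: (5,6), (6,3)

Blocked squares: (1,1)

Row 1: attacked by (5,6)→{2,6}; (6,3)→{3}. Blocked: 1. Safe: 4, 5. Place at column 4.
Row 2: attacked by (1,4)→{3,4,5}; (5,6)→{3,6}; (6,3)→{3}. Safe: 1, 2. Place at column 1.
Row 3: attacked by (1,4)→{2,4,6}; (2,1)→{1,2}; (5,6)→{4,6}; (6,3)→{3,6}. Safe: 5. Place at column 5.
Row 4: attacked by (1,4)→{1,4}; (2,1)→{1,3}; (3,5)→{4,5,6}; (5,6)→{5,6}; (6,3)→{1,3,5}. Safe: 2. Place at column 2.
Columns [4, 1, 5, 2, 6, 3], r−c [-3, 1, -2, 2, -1, 3], r+c [5, 3, 8, 6, 11, 9] are all distinct, so no two queens attack.

(1,4) (2,1) (3,5) (4,2) (5,6) (6,3)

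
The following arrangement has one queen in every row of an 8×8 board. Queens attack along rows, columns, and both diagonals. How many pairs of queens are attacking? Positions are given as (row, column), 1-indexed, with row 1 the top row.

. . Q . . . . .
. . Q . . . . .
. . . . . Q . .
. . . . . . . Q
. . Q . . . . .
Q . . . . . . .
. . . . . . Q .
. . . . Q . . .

3

Same column: (1,3)–(2,3) (column 3); (1,3)–(5,3) (column 3); (2,3)–(5,3) (column 3).
Total attacking pairs: 3.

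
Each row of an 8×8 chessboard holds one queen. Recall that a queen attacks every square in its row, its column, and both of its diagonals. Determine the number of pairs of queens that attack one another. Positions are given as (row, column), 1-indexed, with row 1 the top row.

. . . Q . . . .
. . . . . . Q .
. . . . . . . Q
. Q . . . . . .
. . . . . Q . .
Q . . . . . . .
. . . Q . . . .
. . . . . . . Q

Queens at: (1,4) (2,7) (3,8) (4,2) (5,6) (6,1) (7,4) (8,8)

Same column: (1,4)–(7,4) (column 4); (3,8)–(8,8) (column 8).
Same diagonal: (2,7)–(3,8) (|2−3| = |7−8| = 1); (3,8)–(5,6) (|3−5| = |8−6| = 2); (3,8)–(7,4) (|3−7| = |8−4| = 4); (5,6)–(7,4) (|5−7| = |6−4| = 2).
Total attacking pairs: 6.

6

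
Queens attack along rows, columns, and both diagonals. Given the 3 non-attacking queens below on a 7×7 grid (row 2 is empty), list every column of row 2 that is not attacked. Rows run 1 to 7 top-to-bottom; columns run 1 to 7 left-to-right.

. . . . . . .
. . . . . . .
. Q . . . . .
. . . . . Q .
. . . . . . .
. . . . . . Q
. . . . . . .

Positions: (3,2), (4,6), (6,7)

columns 5

(3,2) attacks row 2 at column 2 and diagonals 1, 3.
(4,6) attacks row 2 at column 6 and diagonals 4.
(6,7) attacks row 2 at column 7 and diagonals 3.
Attacked columns: {1, 2, 3, 4, 6, 7}. Safe: {5}.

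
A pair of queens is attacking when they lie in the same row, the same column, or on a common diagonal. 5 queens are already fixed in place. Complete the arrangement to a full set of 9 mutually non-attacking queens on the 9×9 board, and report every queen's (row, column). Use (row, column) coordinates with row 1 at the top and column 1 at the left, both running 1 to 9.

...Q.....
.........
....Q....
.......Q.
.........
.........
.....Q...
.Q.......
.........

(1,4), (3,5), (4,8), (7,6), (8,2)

Row 2: attacked by (1,4)→{3,4,5}; (3,5)→{4,5,6}; (4,8)→{6,8}; (7,6)→{1,6}; (8,2)→{2,8}. Safe: 7, 9. Place at column 9.
Row 5: attacked by (1,4)→{4,8}; (2,9)→{6,9}; (3,5)→{3,5,7}; (4,8)→{7,8,9}; (7,6)→{4,6,8}; (8,2)→{2,5}. Safe: 1. Place at column 1.
Row 6: attacked by (1,4)→{4,9}; (2,9)→{5,9}; (3,5)→{2,5,8}; (4,8)→{6,8}; (5,1)→{1,2}; (7,6)→{5,6,7}; (8,2)→{2,4}. Safe: 3. Place at column 3.
Row 9: attacked by (1,4)→{4}; (2,9)→{2,9}; (3,5)→{5}; (4,8)→{3,8}; (5,1)→{1,5}; (6,3)→{3,6}; (7,6)→{4,6,8}; (8,2)→{1,2,3}. Safe: 7. Place at column 7.
Columns [4, 9, 5, 8, 1, 3, 6, 2, 7], r−c [-3, -7, -2, -4, 4, 3, 1, 6, 2], r+c [5, 11, 8, 12, 6, 9, 13, 10, 16] are all distinct, so no two queens attack.

(1,4) (2,9) (3,5) (4,8) (5,1) (6,3) (7,6) (8,2) (9,7)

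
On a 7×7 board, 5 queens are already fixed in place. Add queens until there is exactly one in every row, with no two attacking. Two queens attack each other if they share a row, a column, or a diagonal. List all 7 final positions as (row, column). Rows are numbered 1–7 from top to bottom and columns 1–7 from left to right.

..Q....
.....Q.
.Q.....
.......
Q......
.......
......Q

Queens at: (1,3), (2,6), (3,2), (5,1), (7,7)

(1,3) (2,6) (3,2) (4,5) (5,1) (6,4) (7,7)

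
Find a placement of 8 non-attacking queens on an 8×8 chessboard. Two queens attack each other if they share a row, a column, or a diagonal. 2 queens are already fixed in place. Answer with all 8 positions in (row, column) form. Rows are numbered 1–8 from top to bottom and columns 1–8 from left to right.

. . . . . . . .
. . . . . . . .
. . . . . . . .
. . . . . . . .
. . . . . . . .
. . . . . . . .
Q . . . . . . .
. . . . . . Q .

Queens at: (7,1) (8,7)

Row 1: attacked by (7,1)→{1,7}; (8,7)→{7}. Safe: 2, 3, 4, 5, 6, 8. Place at column 5.
Row 2: attacked by (1,5)→{4,5,6}; (7,1)→{1,6}; (8,7)→{1,7}. Safe: 2, 3, 8. Place at column 2.
Row 3: attacked by (1,5)→{3,5,7}; (2,2)→{1,2,3}; (7,1)→{1,5}; (8,7)→{2,7}. Safe: 4, 6, 8. Place at column 4.
Row 4: attacked by (1,5)→{2,5,8}; (2,2)→{2,4}; (3,4)→{3,4,5}; (7,1)→{1,4}; (8,7)→{3,7}. Safe: 6. Place at column 6.
Row 5: attacked by (1,5)→{1,5}; (2,2)→{2,5}; (3,4)→{2,4,6}; (4,6)→{5,6,7}; (7,1)→{1,3}; (8,7)→{4,7}. Safe: 8. Place at column 8.
Row 6: attacked by (1,5)→{5}; (2,2)→{2,6}; (3,4)→{1,4,7}; (4,6)→{4,6,8}; (5,8)→{7,8}; (7,1)→{1,2}; (8,7)→{5,7}. Safe: 3. Place at column 3.
Columns [5, 2, 4, 6, 8, 3, 1, 7], r−c [-4, 0, -1, -2, -3, 3, 6, 1], r+c [6, 4, 7, 10, 13, 9, 8, 15] are all distinct, so no two queens attack.

(1,5) (2,2) (3,4) (4,6) (5,8) (6,3) (7,1) (8,7)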